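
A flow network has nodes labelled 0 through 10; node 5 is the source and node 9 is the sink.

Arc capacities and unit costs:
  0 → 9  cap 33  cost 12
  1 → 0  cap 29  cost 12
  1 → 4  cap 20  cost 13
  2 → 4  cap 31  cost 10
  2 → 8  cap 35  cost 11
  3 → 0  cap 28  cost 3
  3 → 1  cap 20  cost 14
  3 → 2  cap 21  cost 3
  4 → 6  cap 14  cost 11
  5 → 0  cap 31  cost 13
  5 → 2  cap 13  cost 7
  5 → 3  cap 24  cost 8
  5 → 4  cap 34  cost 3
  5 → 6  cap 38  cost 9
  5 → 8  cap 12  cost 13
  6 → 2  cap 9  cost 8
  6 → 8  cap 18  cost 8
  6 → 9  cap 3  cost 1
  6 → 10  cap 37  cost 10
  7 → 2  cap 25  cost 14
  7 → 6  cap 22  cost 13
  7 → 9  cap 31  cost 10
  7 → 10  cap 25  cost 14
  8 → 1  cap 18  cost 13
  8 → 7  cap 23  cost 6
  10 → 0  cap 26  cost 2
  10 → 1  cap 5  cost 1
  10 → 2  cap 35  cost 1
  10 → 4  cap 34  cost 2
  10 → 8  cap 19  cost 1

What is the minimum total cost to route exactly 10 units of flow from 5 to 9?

Minimum cost for 10 units: 191

shortest-cost path #1: 5→6→9 push 3 @ unit cost 10 (adds 30)
shortest-cost path #2: 5→3→0→9 push 7 @ unit cost 23 (adds 161)
total cost = 191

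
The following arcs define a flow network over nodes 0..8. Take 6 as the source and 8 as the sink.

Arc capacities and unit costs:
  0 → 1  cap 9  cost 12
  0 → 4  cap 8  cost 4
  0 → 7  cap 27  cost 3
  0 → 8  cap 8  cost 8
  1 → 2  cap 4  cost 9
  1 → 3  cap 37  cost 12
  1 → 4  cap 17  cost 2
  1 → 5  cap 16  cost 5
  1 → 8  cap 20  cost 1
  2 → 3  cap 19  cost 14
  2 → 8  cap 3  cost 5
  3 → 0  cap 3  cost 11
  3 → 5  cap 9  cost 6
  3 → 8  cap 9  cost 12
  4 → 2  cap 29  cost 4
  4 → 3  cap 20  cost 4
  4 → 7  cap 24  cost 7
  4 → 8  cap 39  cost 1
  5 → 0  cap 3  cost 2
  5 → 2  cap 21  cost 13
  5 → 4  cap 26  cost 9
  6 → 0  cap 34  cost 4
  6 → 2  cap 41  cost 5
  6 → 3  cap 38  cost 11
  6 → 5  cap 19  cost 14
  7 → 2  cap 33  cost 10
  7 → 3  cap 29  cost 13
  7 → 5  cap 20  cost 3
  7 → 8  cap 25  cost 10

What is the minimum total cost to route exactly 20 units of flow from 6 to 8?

shortest-cost path #1: 6→0→4→8 push 8 @ unit cost 9 (adds 72)
shortest-cost path #2: 6→2→8 push 3 @ unit cost 10 (adds 30)
shortest-cost path #3: 6→0→8 push 8 @ unit cost 12 (adds 96)
shortest-cost path #4: 6→0→1→8 push 1 @ unit cost 17 (adds 17)
total cost = 215

Minimum cost for 20 units: 215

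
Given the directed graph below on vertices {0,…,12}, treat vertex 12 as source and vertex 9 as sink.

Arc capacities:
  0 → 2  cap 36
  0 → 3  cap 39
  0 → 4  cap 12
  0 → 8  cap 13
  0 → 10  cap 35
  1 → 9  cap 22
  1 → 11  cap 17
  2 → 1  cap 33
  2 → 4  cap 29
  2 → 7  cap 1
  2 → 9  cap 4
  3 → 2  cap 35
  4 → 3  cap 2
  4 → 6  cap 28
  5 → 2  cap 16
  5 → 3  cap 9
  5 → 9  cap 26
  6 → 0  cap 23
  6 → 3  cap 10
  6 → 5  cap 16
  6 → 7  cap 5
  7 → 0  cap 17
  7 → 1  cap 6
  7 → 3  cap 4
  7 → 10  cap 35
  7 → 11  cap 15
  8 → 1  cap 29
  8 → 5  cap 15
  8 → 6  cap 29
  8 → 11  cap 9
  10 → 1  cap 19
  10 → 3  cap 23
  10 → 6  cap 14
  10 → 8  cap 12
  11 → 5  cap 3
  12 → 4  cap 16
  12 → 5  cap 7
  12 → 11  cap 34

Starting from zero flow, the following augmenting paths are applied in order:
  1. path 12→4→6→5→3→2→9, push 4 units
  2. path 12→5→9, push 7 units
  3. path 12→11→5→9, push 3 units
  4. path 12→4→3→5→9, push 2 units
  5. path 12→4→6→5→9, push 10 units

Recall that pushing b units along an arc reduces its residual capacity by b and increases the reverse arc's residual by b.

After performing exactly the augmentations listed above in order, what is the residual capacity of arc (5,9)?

after path 1 (12→4→6→5→3→2→9, push 4): res(5,9)=26
after path 2 (12→5→9, push 7): res(5,9)=19
after path 3 (12→11→5→9, push 3): res(5,9)=16
after path 4 (12→4→3→5→9, push 2): res(5,9)=14
after path 5 (12→4→6→5→9, push 10): res(5,9)=4

Residual capacity of (5,9): 4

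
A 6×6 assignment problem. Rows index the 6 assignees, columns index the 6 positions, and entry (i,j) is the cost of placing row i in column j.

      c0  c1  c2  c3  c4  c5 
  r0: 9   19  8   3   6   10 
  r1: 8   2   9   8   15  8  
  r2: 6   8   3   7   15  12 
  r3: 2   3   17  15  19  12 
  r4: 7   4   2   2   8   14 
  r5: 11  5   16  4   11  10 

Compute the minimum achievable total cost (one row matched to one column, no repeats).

optimal assignment: row0→col4 (cost 6), row1→col1 (cost 2), row2→col2 (cost 3), row3→col0 (cost 2), row4→col3 (cost 2), row5→col5 (cost 10)
total = 6 + 2 + 3 + 2 + 2 + 10 = 25

Minimum assignment cost: 25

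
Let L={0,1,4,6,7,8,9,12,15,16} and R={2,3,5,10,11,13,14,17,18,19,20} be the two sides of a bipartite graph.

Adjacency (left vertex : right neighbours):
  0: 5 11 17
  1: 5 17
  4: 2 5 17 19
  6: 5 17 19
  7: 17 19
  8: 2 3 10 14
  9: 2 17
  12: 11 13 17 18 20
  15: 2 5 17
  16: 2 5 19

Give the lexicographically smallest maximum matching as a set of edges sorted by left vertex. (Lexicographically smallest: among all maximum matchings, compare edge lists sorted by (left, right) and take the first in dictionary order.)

|M| = 7 (so the lex-smallest maximum matching has 7 edges)
process left vertices in ascending order; for each, take the smallest-labelled available neighbour that still permits 7 edges overall, or leave it unmatched if none does
lex-smallest matching: {0-11, 1-5, 4-2, 6-17, 7-19, 8-3, 12-13}

Lex-smallest maximum matching: {(0,11), (1,5), (4,2), (6,17), (7,19), (8,3), (12,13)}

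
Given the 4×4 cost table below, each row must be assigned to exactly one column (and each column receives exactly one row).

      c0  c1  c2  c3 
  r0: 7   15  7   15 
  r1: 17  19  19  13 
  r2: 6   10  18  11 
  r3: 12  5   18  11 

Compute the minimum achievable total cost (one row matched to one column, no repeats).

optimal assignment: row0→col2 (cost 7), row1→col3 (cost 13), row2→col0 (cost 6), row3→col1 (cost 5)
total = 7 + 13 + 6 + 5 = 31

Minimum assignment cost: 31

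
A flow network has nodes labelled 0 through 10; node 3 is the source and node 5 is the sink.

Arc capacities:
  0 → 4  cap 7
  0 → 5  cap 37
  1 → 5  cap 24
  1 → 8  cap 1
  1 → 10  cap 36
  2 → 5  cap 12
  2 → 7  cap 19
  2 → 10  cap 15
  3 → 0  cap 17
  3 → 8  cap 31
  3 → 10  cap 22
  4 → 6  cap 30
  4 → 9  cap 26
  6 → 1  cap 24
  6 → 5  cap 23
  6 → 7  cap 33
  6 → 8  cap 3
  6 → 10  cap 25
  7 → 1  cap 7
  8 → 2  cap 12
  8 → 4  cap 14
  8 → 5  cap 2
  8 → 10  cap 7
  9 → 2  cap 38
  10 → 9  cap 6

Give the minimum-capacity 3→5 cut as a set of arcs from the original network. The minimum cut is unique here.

Min-cut arcs: {(3,0), (8,2), (8,4), (8,5), (10,9)} (total capacity 51)

augment #1: 3→0→5 push 17
augment #2: 3→8→5 push 2
augment #3: 3→8→2→5 push 12
augment #4: 3→8→4→6→5 push 14
augment #5: 3→10→9→2→7→1→5 push 6
max flow = 51; residual-reachable set from 3 gives S-side
cut edges (S→T): {(3,0), (8,2), (8,4), (8,5), (10,9)} total cap 51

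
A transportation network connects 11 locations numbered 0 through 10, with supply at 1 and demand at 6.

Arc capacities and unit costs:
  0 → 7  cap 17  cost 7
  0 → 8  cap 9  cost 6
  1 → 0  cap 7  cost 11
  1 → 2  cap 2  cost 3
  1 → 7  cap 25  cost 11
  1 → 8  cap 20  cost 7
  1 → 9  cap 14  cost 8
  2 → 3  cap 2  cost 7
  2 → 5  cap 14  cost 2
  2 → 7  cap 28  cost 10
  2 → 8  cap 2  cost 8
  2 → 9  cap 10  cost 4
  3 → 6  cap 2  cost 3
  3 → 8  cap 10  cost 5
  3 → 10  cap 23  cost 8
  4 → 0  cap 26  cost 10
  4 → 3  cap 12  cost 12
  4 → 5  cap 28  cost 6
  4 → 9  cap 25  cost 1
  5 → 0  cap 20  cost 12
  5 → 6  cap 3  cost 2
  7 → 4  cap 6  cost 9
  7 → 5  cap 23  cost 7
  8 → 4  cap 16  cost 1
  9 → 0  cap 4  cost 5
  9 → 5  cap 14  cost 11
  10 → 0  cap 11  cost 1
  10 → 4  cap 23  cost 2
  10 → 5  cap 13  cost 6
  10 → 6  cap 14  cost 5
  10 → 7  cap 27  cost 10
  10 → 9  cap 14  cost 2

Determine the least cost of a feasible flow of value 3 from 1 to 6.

shortest-cost path #1: 1→2→5→6 push 2 @ unit cost 7 (adds 14)
shortest-cost path #2: 1→8→4→5→6 push 1 @ unit cost 16 (adds 16)
total cost = 30

Minimum cost for 3 units: 30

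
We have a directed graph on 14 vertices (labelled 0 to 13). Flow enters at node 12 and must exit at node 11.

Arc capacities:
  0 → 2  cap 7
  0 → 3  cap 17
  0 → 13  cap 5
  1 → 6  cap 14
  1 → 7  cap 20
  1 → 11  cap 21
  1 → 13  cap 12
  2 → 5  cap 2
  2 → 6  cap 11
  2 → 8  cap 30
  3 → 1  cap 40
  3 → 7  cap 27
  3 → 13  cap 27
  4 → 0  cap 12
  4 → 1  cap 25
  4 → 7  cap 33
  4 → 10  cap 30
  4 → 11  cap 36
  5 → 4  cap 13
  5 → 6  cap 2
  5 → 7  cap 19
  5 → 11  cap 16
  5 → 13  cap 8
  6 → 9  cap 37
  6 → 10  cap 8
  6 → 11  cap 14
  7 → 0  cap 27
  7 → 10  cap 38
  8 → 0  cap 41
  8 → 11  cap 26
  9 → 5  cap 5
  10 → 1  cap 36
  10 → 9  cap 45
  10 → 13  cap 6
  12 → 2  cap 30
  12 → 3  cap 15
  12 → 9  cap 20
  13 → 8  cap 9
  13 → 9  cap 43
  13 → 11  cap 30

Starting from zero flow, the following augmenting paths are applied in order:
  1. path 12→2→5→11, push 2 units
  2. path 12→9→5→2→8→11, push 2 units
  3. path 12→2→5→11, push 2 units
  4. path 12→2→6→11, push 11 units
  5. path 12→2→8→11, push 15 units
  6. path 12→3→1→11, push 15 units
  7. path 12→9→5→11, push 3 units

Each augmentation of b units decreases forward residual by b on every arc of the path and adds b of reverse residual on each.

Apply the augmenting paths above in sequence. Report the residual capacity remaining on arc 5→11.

Residual capacity of (5,11): 9

after path 1 (12→2→5→11, push 2): res(5,11)=14
after path 2 (12→9→5→2→8→11, push 2): res(5,11)=14
after path 3 (12→2→5→11, push 2): res(5,11)=12
after path 4 (12→2→6→11, push 11): res(5,11)=12
after path 5 (12→2→8→11, push 15): res(5,11)=12
after path 6 (12→3→1→11, push 15): res(5,11)=12
after path 7 (12→9→5→11, push 3): res(5,11)=9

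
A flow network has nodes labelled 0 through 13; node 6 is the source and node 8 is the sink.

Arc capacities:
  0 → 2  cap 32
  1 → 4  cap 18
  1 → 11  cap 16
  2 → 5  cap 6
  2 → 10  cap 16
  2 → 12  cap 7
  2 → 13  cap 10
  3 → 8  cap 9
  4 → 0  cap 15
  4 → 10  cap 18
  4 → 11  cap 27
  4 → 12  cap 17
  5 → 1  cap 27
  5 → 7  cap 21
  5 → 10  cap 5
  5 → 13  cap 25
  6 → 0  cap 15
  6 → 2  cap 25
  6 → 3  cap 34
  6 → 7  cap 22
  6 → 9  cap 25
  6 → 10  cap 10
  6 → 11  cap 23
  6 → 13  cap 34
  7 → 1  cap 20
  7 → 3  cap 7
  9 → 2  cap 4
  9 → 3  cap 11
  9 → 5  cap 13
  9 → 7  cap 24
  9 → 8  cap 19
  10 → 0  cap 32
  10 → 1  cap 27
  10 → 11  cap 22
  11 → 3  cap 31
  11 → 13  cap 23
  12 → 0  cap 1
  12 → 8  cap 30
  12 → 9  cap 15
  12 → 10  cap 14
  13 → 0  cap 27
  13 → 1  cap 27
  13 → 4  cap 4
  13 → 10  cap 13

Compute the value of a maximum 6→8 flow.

Maximum flow value: 52

augment #1: 6→3→8 bottleneck 9, total now 9
augment #2: 6→9→8 bottleneck 19, total now 28
augment #3: 6→2→12→8 bottleneck 7, total now 35
augment #4: 6→13→4→12→8 bottleneck 4, total now 39
augment #5: 6→7→1→4→12→8 bottleneck 13, total now 52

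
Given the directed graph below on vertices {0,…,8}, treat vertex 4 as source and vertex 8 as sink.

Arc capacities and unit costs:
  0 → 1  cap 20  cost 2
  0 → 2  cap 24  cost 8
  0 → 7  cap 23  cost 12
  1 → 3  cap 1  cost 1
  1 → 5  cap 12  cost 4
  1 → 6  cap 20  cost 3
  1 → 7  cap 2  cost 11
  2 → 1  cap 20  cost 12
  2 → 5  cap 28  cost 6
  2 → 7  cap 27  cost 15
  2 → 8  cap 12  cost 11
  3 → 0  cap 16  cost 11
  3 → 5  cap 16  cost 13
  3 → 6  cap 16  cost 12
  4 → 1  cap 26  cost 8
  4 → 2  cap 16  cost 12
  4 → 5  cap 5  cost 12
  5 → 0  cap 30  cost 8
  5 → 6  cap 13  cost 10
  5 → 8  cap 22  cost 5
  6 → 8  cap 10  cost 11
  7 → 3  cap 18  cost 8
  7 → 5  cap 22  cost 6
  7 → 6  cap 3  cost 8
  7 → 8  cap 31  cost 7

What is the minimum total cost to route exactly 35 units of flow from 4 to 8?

Minimum cost for 35 units: 693

shortest-cost path #1: 4→5→8 push 5 @ unit cost 17 (adds 85)
shortest-cost path #2: 4→1→5→8 push 12 @ unit cost 17 (adds 204)
shortest-cost path #3: 4→1→6→8 push 10 @ unit cost 22 (adds 220)
shortest-cost path #4: 4→2→8 push 8 @ unit cost 23 (adds 184)
total cost = 693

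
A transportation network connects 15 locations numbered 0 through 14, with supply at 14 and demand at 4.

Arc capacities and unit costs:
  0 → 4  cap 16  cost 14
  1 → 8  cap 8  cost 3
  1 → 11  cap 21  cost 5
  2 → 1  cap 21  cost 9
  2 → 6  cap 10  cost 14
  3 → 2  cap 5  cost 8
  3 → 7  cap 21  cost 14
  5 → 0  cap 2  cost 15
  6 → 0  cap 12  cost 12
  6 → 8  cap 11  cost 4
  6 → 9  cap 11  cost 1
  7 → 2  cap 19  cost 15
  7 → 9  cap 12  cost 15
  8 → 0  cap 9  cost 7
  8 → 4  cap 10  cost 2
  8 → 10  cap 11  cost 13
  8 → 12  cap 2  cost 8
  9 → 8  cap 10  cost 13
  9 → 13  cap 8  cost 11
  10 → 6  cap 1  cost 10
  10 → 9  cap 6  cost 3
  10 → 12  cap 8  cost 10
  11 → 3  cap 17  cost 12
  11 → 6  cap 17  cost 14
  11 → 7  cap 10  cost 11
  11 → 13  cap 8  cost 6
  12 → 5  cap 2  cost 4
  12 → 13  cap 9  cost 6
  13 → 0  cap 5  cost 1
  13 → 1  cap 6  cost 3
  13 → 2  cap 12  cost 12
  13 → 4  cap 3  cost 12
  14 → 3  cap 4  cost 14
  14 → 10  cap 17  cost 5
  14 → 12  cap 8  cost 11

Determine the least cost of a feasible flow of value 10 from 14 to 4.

shortest-cost path #1: 14→10→6→8→4 push 1 @ unit cost 21 (adds 21)
shortest-cost path #2: 14→10→9→8→4 push 6 @ unit cost 23 (adds 138)
shortest-cost path #3: 14→12→13→1→8→4 push 3 @ unit cost 25 (adds 75)
total cost = 234

Minimum cost for 10 units: 234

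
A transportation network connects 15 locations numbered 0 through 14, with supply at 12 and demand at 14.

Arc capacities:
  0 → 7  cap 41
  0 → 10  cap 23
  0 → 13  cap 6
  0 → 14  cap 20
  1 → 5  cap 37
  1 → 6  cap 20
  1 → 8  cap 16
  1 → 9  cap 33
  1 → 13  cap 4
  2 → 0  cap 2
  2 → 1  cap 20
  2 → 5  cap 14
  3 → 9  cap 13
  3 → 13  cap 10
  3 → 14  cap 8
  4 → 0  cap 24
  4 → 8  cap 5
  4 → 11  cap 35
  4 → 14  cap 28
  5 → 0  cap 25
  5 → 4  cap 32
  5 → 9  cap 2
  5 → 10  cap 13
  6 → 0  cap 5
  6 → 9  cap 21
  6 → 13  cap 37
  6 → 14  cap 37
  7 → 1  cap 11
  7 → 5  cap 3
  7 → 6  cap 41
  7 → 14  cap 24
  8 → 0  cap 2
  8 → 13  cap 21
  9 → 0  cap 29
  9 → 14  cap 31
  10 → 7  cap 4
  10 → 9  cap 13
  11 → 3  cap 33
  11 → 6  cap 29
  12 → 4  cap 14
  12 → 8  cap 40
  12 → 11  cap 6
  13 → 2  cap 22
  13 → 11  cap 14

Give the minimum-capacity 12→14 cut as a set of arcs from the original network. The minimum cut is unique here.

Min-cut arcs: {(8,0), (8,13), (12,4), (12,11)} (total capacity 43)

augment #1: 12→4→14 push 14
augment #2: 12→8→0→14 push 2
augment #3: 12→11→3→14 push 6
augment #4: 12→8→13→2→0→14 push 2
augment #5: 12→8→13→11→3→14 push 2
augment #6: 12→8→13→11→6→14 push 12
augment #7: 12→8→13→2→1→6→14 push 5
max flow = 43; residual-reachable set from 12 gives S-side
cut edges (S→T): {(8,0), (8,13), (12,4), (12,11)} total cap 43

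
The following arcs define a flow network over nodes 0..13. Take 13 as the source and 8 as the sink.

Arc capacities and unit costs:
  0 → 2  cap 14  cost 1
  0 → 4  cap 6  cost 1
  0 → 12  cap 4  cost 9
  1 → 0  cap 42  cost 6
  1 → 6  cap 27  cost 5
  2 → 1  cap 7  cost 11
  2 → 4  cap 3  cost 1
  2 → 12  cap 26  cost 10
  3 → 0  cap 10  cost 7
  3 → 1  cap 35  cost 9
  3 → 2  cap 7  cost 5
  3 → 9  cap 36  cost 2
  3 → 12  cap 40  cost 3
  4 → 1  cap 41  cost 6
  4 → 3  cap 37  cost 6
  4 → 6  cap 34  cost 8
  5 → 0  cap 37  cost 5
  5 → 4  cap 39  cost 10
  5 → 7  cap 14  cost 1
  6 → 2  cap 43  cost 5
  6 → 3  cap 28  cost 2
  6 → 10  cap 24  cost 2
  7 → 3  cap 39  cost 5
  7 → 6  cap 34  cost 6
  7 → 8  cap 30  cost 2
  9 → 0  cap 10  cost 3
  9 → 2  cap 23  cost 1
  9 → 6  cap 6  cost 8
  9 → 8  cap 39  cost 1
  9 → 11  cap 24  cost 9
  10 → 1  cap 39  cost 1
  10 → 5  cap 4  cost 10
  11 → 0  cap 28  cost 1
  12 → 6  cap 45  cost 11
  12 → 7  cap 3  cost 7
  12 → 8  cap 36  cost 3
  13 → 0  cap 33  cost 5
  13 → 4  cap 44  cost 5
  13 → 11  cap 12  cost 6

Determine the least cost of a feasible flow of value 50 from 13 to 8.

Minimum cost for 50 units: 760

shortest-cost path #1: 13→4→3→9→8 push 36 @ unit cost 14 (adds 504)
shortest-cost path #2: 13→0→12→8 push 4 @ unit cost 17 (adds 68)
shortest-cost path #3: 13→4→3→12→8 push 1 @ unit cost 17 (adds 17)
shortest-cost path #4: 13→0→2→12→8 push 9 @ unit cost 19 (adds 171)
total cost = 760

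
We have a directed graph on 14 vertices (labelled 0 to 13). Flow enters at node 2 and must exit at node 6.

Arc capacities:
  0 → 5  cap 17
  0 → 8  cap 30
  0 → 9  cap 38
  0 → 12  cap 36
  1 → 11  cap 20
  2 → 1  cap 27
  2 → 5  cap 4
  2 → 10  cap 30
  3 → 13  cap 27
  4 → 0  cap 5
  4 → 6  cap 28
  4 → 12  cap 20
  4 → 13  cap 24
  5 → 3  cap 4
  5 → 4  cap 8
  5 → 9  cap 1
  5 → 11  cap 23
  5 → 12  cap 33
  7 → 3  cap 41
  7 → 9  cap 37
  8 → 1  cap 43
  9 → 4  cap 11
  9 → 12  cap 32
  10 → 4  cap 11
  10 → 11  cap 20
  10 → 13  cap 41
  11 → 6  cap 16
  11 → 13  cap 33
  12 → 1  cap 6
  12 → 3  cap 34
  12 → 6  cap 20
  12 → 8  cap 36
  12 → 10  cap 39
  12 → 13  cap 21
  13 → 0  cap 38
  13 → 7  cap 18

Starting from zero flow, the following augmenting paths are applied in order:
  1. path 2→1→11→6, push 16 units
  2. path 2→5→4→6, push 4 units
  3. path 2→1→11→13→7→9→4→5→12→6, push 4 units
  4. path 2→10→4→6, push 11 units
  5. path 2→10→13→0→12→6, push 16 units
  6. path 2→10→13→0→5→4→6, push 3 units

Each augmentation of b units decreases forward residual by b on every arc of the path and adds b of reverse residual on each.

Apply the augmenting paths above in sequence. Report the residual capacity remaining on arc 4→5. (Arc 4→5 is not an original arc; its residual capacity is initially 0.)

after path 1 (2→1→11→6, push 16): res(4,5)=0
after path 2 (2→5→4→6, push 4): res(4,5)=4
after path 3 (2→1→11→13→7→9→4→5→12→6, push 4): res(4,5)=0
after path 4 (2→10→4→6, push 11): res(4,5)=0
after path 5 (2→10→13→0→12→6, push 16): res(4,5)=0
after path 6 (2→10→13→0→5→4→6, push 3): res(4,5)=3

Residual capacity of (4,5): 3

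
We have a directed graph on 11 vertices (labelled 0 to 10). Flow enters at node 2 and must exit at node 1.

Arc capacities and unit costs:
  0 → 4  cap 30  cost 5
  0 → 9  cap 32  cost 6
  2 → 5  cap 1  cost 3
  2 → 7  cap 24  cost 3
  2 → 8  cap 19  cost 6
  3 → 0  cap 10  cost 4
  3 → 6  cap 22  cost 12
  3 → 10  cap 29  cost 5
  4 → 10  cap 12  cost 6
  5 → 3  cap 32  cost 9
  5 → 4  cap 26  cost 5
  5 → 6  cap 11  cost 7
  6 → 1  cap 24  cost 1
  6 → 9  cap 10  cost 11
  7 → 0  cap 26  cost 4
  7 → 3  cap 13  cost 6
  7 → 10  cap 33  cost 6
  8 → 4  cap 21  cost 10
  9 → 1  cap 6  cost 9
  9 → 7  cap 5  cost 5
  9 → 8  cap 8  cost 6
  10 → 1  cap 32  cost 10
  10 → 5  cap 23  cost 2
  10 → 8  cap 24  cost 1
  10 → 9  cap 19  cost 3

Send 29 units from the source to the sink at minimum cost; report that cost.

Minimum cost for 29 units: 595

shortest-cost path #1: 2→5→6→1 push 1 @ unit cost 11 (adds 11)
shortest-cost path #2: 2→7→10→1 push 24 @ unit cost 19 (adds 456)
shortest-cost path #3: 2→8→4→10→1 push 4 @ unit cost 32 (adds 128)
total cost = 595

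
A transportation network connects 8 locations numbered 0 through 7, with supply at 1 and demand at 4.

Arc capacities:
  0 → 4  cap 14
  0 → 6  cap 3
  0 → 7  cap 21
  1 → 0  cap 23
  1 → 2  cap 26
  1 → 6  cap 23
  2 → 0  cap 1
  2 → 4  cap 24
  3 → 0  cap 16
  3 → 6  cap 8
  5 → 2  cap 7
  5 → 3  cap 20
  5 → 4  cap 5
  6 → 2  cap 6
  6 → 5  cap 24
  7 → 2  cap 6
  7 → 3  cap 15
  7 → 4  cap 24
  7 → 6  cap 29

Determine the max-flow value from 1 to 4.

Maximum flow value: 64

augment #1: 1→0→4 bottleneck 14, total now 14
augment #2: 1→2→4 bottleneck 24, total now 38
augment #3: 1→0→7→4 bottleneck 9, total now 47
augment #4: 1→6→5→4 bottleneck 5, total now 52
augment #5: 1→2→0→7→4 bottleneck 1, total now 53
augment #6: 1→6→5→3→0→7→4 bottleneck 11, total now 64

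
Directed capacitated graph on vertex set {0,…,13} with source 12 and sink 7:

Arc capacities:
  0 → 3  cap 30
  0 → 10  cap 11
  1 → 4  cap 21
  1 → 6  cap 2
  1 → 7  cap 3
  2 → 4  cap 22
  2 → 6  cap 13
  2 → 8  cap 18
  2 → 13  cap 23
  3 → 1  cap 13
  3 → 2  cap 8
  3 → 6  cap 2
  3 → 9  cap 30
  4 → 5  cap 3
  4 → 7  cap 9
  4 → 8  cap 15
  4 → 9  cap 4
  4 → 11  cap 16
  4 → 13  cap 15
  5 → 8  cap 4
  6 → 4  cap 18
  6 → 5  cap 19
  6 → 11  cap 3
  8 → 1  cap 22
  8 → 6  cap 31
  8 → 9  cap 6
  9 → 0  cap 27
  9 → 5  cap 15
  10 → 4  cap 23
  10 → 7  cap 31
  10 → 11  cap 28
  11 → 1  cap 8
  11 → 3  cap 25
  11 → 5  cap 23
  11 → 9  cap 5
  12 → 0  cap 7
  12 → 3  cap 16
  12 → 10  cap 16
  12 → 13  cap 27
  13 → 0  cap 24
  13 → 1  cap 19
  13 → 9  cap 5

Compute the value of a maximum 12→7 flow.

augment #1: 12→10→7 bottleneck 16, total now 16
augment #2: 12→0→10→7 bottleneck 7, total now 23
augment #3: 12→3→1→7 bottleneck 3, total now 26
augment #4: 12→3→1→4→7 bottleneck 9, total now 35
augment #5: 12→13→0→10→7 bottleneck 4, total now 39

Maximum flow value: 39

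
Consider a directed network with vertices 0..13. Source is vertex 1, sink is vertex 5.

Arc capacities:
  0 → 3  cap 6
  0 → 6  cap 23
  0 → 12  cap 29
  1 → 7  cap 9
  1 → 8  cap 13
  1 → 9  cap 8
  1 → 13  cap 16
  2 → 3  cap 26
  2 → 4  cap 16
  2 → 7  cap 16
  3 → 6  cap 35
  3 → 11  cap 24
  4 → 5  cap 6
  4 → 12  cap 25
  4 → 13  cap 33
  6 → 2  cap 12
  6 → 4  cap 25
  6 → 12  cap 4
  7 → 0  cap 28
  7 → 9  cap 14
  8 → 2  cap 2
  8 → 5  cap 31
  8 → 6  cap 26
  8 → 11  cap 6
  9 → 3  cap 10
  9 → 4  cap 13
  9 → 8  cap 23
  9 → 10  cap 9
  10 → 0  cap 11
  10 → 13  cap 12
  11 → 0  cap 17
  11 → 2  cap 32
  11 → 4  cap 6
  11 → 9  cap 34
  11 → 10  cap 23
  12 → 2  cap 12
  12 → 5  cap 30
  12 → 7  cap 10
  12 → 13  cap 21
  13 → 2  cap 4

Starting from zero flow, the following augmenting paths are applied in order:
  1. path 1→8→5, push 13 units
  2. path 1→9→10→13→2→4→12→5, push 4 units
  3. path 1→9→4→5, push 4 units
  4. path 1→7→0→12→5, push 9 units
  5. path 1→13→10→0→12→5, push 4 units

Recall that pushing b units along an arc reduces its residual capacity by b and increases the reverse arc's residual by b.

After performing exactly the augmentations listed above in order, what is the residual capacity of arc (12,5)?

after path 1 (1→8→5, push 13): res(12,5)=30
after path 2 (1→9→10→13→2→4→12→5, push 4): res(12,5)=26
after path 3 (1→9→4→5, push 4): res(12,5)=26
after path 4 (1→7→0→12→5, push 9): res(12,5)=17
after path 5 (1→13→10→0→12→5, push 4): res(12,5)=13

Residual capacity of (12,5): 13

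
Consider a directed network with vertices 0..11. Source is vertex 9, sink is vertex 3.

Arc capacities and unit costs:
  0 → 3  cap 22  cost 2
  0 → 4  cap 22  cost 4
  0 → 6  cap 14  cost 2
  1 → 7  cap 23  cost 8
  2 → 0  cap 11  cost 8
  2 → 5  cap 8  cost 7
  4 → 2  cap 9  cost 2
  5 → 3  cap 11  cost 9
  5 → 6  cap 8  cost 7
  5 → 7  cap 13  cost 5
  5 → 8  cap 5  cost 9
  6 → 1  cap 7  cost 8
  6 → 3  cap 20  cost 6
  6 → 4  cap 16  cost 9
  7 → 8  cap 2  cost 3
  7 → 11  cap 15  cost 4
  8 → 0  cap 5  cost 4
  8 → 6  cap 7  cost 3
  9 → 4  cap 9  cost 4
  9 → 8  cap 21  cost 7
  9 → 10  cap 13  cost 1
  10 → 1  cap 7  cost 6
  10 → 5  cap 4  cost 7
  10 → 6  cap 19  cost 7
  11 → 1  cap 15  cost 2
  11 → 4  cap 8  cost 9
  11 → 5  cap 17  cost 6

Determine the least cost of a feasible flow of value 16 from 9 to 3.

shortest-cost path #1: 9→8→0→3 push 5 @ unit cost 13 (adds 65)
shortest-cost path #2: 9→10→6→3 push 11 @ unit cost 14 (adds 154)
total cost = 219

Minimum cost for 16 units: 219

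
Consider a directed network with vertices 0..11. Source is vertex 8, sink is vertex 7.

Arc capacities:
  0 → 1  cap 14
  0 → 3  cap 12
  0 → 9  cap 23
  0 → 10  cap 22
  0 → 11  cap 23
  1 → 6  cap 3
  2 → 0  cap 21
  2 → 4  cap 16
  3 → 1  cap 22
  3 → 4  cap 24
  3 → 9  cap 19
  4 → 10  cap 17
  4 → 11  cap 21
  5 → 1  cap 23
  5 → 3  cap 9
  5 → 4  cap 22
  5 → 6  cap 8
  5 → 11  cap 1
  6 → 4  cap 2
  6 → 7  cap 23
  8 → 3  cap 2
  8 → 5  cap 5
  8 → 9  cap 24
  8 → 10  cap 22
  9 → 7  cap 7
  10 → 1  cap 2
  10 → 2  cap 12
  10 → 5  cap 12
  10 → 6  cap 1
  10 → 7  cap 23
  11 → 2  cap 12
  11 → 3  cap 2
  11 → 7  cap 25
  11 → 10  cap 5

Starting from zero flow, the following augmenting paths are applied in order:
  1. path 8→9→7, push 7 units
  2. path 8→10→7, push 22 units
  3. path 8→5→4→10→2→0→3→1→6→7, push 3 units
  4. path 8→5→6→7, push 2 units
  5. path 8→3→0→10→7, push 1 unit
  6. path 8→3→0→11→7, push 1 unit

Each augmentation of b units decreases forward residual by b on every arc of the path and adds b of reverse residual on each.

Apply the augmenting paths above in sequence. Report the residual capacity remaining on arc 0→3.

after path 1 (8→9→7, push 7): res(0,3)=12
after path 2 (8→10→7, push 22): res(0,3)=12
after path 3 (8→5→4→10→2→0→3→1→6→7, push 3): res(0,3)=9
after path 4 (8→5→6→7, push 2): res(0,3)=9
after path 5 (8→3→0→10→7, push 1): res(0,3)=10
after path 6 (8→3→0→11→7, push 1): res(0,3)=11

Residual capacity of (0,3): 11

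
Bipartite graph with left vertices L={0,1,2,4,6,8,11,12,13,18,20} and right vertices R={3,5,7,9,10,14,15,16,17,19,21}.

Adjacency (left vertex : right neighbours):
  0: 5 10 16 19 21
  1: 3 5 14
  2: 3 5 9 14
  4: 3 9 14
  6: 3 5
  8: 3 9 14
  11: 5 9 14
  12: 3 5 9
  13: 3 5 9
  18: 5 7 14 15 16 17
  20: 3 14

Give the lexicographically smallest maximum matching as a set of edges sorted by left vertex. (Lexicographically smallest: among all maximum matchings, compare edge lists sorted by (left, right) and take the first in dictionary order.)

Lex-smallest maximum matching: {(0,10), (1,3), (2,5), (4,9), (8,14), (18,7)}

|M| = 6 (so the lex-smallest maximum matching has 6 edges)
process left vertices in ascending order; for each, take the smallest-labelled available neighbour that still permits 6 edges overall, or leave it unmatched if none does
lex-smallest matching: {0-10, 1-3, 2-5, 4-9, 8-14, 18-7}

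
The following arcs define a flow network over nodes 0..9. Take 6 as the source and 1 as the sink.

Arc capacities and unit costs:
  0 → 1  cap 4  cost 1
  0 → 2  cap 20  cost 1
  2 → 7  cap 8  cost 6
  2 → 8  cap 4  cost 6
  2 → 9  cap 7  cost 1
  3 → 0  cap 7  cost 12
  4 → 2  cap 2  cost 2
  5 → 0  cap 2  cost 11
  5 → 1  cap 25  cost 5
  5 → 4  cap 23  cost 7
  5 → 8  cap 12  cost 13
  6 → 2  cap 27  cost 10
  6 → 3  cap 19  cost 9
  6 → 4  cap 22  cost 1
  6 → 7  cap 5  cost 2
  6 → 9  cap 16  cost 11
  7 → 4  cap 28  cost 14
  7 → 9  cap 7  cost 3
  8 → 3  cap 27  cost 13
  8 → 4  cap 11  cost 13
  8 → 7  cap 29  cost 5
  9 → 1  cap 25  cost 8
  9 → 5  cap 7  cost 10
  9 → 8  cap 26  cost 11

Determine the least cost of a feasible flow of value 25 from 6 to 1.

Minimum cost for 25 units: 431

shortest-cost path #1: 6→4→2→9→1 push 2 @ unit cost 12 (adds 24)
shortest-cost path #2: 6→7→9→1 push 5 @ unit cost 13 (adds 65)
shortest-cost path #3: 6→9→1 push 16 @ unit cost 19 (adds 304)
shortest-cost path #4: 6→2→9→1 push 2 @ unit cost 19 (adds 38)
total cost = 431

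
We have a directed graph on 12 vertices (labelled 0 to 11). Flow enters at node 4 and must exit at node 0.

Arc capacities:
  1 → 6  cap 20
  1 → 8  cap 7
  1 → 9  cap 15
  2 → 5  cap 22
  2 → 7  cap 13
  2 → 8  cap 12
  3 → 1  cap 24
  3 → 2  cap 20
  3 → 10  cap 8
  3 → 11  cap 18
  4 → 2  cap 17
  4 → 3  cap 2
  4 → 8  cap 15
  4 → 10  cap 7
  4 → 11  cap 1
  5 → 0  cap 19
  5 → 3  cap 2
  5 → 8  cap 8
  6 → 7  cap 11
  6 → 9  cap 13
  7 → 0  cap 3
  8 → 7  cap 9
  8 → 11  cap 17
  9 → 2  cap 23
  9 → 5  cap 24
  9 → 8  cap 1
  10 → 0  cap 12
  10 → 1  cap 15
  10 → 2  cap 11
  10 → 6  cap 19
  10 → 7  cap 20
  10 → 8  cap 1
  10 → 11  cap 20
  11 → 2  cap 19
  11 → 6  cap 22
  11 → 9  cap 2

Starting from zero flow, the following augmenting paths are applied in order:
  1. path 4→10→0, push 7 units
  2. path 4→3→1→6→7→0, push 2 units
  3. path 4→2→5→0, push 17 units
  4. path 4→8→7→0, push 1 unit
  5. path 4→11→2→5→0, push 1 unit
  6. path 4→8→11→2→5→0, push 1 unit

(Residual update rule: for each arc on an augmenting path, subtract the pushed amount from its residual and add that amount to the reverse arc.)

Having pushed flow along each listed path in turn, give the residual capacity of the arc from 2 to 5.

after path 1 (4→10→0, push 7): res(2,5)=22
after path 2 (4→3→1→6→7→0, push 2): res(2,5)=22
after path 3 (4→2→5→0, push 17): res(2,5)=5
after path 4 (4→8→7→0, push 1): res(2,5)=5
after path 5 (4→11→2→5→0, push 1): res(2,5)=4
after path 6 (4→8→11→2→5→0, push 1): res(2,5)=3

Residual capacity of (2,5): 3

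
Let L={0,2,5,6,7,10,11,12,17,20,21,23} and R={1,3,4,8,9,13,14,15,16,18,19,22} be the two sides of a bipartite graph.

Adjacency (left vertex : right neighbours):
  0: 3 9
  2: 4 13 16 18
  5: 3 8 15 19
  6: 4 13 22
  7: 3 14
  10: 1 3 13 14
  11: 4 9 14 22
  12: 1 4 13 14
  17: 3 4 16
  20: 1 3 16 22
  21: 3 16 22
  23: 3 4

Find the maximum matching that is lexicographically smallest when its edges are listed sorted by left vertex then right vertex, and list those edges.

Lex-smallest maximum matching: {(0,3), (2,18), (5,8), (6,4), (7,14), (10,1), (11,9), (12,13), (17,16), (20,22)}

|M| = 10 (so the lex-smallest maximum matching has 10 edges)
process left vertices in ascending order; for each, take the smallest-labelled available neighbour that still permits 10 edges overall, or leave it unmatched if none does
lex-smallest matching: {0-3, 2-18, 5-8, 6-4, 7-14, 10-1, 11-9, 12-13, 17-16, 20-22}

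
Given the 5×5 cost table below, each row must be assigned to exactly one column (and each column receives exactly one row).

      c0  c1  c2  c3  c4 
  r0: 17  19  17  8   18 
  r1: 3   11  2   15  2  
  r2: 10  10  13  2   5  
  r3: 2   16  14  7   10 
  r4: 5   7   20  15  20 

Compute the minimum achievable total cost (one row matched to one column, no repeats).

optimal assignment: row0→col3 (cost 8), row1→col2 (cost 2), row2→col4 (cost 5), row3→col0 (cost 2), row4→col1 (cost 7)
total = 8 + 2 + 5 + 2 + 7 = 24

Minimum assignment cost: 24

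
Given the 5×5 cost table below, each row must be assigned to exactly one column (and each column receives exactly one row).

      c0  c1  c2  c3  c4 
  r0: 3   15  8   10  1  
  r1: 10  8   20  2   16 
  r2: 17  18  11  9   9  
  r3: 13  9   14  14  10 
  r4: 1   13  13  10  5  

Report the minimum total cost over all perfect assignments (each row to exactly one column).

Minimum assignment cost: 24

optimal assignment: row0→col4 (cost 1), row1→col3 (cost 2), row2→col2 (cost 11), row3→col1 (cost 9), row4→col0 (cost 1)
total = 1 + 2 + 11 + 9 + 1 = 24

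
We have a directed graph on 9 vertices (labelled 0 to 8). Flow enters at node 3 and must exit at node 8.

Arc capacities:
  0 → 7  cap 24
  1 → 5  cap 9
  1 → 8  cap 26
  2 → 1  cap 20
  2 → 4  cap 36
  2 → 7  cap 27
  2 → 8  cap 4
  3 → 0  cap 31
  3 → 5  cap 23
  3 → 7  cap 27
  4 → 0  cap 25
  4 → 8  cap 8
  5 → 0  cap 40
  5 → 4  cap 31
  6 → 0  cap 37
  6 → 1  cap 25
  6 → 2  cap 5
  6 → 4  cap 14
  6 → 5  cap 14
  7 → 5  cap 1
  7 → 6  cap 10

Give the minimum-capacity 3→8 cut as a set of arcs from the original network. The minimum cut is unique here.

augment #1: 3→5→4→8 push 8
augment #2: 3→7→6→1→8 push 10
max flow = 18; residual-reachable set from 3 gives S-side
cut edges (S→T): {(4,8), (7,6)} total cap 18

Min-cut arcs: {(4,8), (7,6)} (total capacity 18)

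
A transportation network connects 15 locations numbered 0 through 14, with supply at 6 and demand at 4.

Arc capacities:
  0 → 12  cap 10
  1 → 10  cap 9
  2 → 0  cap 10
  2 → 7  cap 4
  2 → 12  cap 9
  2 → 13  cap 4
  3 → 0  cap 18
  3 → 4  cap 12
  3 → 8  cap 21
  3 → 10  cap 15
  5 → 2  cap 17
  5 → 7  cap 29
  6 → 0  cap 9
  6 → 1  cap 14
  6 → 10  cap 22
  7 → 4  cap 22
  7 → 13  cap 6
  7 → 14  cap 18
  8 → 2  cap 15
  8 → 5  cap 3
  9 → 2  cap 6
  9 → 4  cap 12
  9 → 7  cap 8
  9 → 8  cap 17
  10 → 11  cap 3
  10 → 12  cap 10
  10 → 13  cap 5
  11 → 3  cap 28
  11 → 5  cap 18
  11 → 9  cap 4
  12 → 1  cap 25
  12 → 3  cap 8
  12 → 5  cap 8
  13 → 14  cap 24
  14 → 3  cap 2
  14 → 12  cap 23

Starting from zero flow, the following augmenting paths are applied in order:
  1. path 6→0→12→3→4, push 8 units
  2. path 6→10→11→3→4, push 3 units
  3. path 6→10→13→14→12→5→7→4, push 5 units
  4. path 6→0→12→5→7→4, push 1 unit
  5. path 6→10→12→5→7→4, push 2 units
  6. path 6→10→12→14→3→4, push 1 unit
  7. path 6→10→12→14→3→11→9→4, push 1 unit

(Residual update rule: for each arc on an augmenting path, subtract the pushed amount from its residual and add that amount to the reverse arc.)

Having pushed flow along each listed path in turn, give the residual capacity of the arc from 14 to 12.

Residual capacity of (14,12): 20

after path 1 (6→0→12→3→4, push 8): res(14,12)=23
after path 2 (6→10→11→3→4, push 3): res(14,12)=23
after path 3 (6→10→13→14→12→5→7→4, push 5): res(14,12)=18
after path 4 (6→0→12→5→7→4, push 1): res(14,12)=18
after path 5 (6→10→12→5→7→4, push 2): res(14,12)=18
after path 6 (6→10→12→14→3→4, push 1): res(14,12)=19
after path 7 (6→10→12→14→3→11→9→4, push 1): res(14,12)=20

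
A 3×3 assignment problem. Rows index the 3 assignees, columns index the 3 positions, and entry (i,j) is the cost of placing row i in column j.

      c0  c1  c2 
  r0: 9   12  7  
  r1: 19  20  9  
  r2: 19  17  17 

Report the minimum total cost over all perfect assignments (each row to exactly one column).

Minimum assignment cost: 35

optimal assignment: row0→col0 (cost 9), row1→col2 (cost 9), row2→col1 (cost 17)
total = 9 + 9 + 17 = 35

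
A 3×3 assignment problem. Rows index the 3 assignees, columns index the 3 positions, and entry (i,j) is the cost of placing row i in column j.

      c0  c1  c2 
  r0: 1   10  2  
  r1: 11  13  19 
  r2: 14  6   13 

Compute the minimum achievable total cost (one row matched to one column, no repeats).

Minimum assignment cost: 19

optimal assignment: row0→col2 (cost 2), row1→col0 (cost 11), row2→col1 (cost 6)
total = 2 + 11 + 6 = 19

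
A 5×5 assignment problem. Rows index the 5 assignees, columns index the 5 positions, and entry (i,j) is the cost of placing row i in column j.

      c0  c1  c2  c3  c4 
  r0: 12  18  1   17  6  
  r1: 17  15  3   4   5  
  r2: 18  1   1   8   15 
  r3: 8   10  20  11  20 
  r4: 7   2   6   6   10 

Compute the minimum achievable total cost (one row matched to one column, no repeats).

Minimum assignment cost: 21

one of 2 optimal assignments: row0→col2 (cost 1), row1→col4 (cost 5), row2→col1 (cost 1), row3→col0 (cost 8), row4→col3 (cost 6)
total = 1 + 5 + 1 + 8 + 6 = 21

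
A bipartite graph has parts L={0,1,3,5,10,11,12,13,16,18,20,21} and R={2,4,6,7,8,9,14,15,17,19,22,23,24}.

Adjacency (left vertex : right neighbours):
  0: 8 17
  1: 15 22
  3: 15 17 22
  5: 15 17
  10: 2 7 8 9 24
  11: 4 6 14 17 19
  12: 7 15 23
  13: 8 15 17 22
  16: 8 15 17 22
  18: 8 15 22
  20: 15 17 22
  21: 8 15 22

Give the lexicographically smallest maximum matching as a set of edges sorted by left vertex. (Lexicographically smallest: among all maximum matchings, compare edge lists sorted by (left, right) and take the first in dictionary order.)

|M| = 7 (so the lex-smallest maximum matching has 7 edges)
process left vertices in ascending order; for each, take the smallest-labelled available neighbour that still permits 7 edges overall, or leave it unmatched if none does
lex-smallest matching: {0-8, 1-15, 3-17, 10-2, 11-4, 12-7, 13-22}

Lex-smallest maximum matching: {(0,8), (1,15), (3,17), (10,2), (11,4), (12,7), (13,22)}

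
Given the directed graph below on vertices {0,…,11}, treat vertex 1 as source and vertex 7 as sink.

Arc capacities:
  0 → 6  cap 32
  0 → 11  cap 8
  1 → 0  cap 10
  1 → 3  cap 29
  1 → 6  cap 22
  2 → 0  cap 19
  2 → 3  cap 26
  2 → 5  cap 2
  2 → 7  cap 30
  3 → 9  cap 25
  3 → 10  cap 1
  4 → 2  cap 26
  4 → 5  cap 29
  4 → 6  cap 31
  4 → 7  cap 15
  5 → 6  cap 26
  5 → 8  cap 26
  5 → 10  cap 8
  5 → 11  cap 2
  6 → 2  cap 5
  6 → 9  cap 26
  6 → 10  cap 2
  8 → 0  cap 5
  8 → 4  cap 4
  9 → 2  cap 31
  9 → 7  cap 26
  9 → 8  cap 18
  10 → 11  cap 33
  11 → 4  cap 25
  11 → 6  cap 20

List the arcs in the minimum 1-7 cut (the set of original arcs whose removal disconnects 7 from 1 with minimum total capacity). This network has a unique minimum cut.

augment #1: 1→3→9→7 push 25
augment #2: 1→6→2→7 push 5
augment #3: 1→6→9→7 push 1
augment #4: 1→0→11→4→7 push 8
augment #5: 1→6→9→2→7 push 16
augment #6: 1→0→6→9→2→7 push 2
augment #7: 1→3→10→11→4→7 push 1
max flow = 58; residual-reachable set from 1 gives S-side
cut edges (S→T): {(1,0), (1,6), (3,9), (3,10)} total cap 58

Min-cut arcs: {(1,0), (1,6), (3,9), (3,10)} (total capacity 58)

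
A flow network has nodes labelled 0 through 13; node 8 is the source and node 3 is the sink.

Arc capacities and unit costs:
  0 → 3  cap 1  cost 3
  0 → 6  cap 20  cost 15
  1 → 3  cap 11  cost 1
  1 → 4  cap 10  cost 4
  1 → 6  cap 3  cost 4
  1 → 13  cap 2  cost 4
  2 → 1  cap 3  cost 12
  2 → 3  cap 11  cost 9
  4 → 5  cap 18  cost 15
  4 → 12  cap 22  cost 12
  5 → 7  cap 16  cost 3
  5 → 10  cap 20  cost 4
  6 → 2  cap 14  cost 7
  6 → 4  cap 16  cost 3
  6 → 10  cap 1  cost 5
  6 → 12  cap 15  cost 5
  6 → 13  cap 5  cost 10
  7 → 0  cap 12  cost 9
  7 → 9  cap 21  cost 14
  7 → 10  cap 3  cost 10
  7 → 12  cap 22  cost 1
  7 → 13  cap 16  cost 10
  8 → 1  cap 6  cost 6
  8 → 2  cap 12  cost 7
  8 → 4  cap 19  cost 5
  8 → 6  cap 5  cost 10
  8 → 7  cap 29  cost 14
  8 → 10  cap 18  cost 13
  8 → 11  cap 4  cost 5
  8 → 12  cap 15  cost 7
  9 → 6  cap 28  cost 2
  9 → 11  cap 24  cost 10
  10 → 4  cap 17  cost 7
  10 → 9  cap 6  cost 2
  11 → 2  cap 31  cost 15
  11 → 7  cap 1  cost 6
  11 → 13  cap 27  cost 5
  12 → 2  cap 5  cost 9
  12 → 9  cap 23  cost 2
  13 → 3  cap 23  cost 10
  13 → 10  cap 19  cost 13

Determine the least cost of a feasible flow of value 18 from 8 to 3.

shortest-cost path #1: 8→1→3 push 6 @ unit cost 7 (adds 42)
shortest-cost path #2: 8→2→3 push 11 @ unit cost 16 (adds 176)
shortest-cost path #3: 8→11→13→3 push 1 @ unit cost 20 (adds 20)
total cost = 238

Minimum cost for 18 units: 238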